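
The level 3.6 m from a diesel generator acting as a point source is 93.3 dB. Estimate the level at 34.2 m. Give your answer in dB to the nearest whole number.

74 dB

Spherical spreading from a point source gives a 20·log₁₀(r₂/r₁) drop.
L₂ = 93.3 − 20·log₁₀(34.2/3.6) = 93.3 − 19.554 = 73.75 dB.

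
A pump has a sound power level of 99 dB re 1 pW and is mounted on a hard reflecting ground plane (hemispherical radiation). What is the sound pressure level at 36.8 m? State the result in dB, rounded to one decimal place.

59.7 dB

L_p = L_w − 10·log₁₀(2π·r²) with r = 36.8 m.
2π·r² = 8509 m², 10·log₁₀ of that is 39.299 dB.
L_p = 99 − 39.299 = 59.70 dB.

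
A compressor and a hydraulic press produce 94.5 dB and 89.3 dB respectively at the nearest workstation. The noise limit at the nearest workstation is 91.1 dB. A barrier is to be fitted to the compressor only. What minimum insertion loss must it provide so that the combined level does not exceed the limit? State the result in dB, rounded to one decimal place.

8.1 dB

Fixed contribution from the other source: Σ 10^(L/10) = 10^(89.3/10) = 8.511e+08 (89.30 dB).
The limit corresponds to 10^(91.1/10) = 1.288e+09; subtracting the fixed part leaves 4.371e+08 for the compressor, i.e. 86.41 dB.
So the compressor must be reduced from 94.5 to 86.41 dB: IL = 8.09 dB.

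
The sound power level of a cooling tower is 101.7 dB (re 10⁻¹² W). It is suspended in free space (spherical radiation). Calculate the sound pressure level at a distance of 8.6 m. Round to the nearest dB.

The power spreads over a sphere of area 4π·r², so L_p = L_w − 10·log₁₀(4π·r²).
4π·r² = 929.4 m², 10·log₁₀ of that is 29.682 dB.
L_p = 101.7 − 29.682 = 72.02 dB.

72 dB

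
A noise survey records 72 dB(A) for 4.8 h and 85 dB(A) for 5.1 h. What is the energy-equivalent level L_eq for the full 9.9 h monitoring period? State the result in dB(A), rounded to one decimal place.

L_eq = 10·log₁₀[(1/T)·Σ tᵢ·10^(Lᵢ/10)] with T = 9.9 h.
Σ tᵢ·10^(Lᵢ/10) = 4.8·10^(72/10) + 5.1·10^(85/10) = 1.689e+09.
L_eq = 10·log₁₀(1.689e+09/9.9) = 82.32 dB(A).

82.3 dB(A)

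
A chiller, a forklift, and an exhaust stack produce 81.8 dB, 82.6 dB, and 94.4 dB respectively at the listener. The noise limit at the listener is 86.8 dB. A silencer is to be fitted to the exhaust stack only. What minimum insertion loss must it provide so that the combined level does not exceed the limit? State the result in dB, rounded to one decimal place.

12.8 dB

The untreated sources together contribute 10^(81.8/10) + 10^(82.6/10) = 3.333e+08, i.e. 85.23 dB.
The limit corresponds to 10^(86.8/10) = 4.786e+08; subtracting the fixed part leaves 1.453e+08 for the exhaust stack, i.e. 81.62 dB.
So the exhaust stack must be reduced from 94.4 to 81.62 dB: IL = 12.78 dB.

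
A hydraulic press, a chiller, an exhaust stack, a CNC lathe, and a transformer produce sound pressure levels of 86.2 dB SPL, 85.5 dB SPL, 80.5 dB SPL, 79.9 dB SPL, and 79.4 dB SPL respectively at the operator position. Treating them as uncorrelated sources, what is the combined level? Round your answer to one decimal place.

For uncorrelated sources the intensities add, so convert each level to linear form, sum, and take 10·log₁₀ of the total.
Σ 10^(L/10) = 10^(86.2/10) + 10^(85.5/10) + 10^(80.5/10) + 10^(79.9/10) + 10^(79.4/10) = 1.069e+09.
L_total = 10·log₁₀(1.069e+09) = 90.29 dB SPL.

90.3 dB SPL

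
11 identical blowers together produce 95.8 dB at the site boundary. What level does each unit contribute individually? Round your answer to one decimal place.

85.4 dB

11 equal contributions raise the level by 10·log₁₀ 11 = 10.414 dB, so each unit alone gives 95.8 − 10.414.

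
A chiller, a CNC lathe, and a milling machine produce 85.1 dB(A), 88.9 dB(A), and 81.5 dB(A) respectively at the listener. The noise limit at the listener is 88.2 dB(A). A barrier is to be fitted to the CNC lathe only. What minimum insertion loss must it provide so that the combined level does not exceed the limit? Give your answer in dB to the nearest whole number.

6 dB

Fixed contribution from the other sources: Σ 10^(L/10) = 10^(85.1/10) + 10^(81.5/10) = 4.648e+08 (86.67 dB(A)).
To meet 88.2 dB(A) overall, the treated CNC lathe may contribute at most 10^(88.2/10) − 4.648e+08 = 1.958e+08, i.e. 82.92 dB(A).
So the CNC lathe must be reduced from 88.9 to 82.92 dB(A): IL = 5.98 dB.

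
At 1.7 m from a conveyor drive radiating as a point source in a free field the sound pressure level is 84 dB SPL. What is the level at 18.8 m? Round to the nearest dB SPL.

63 dB SPL

Spherical spreading from a point source gives a 20·log₁₀(r₂/r₁) drop.
L₂ = 84 − 20·log₁₀(18.8/1.7) = 84 − 20.874 = 63.13 dB SPL.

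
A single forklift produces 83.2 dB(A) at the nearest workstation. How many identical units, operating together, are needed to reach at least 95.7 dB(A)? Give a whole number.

Need L₁ + 10·log₁₀ N ≥ 95.7, i.e. log₁₀ N ≥ 1.25.
N ≥ 10^(12.5/10) = 17.783, so N = 18.

18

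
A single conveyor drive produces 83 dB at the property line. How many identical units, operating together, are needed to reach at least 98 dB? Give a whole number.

32

N identical sources give L₁ + 10·log₁₀ N, so require 10·log₁₀ N ≥ 98 − 83 = 15.0 dB.
N ≥ 10^(15.0/10) = 31.623, so N = 32.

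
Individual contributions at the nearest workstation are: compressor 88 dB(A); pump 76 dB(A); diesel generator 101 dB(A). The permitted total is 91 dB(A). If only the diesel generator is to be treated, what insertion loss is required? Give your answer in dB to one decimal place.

Everything except the diesel generator sums to 10^(88/10) + 10^(76/10) = 6.708e+08 in linear terms, 88.27 dB(A).
The limit corresponds to 10^(91/10) = 1.259e+09; subtracting the fixed part leaves 5.882e+08 for the diesel generator, i.e. 87.69 dB(A).
So the diesel generator must be reduced from 101 to 87.69 dB(A): IL = 13.31 dB.

13.3 dB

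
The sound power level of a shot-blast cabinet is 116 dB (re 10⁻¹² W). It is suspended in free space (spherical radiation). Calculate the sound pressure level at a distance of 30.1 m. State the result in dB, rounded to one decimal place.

75.4 dB

Free-field spherical radiation: L_p = L_w − 10·log₁₀(4π·r²), r = 30.1 m.
4π·r² = 1.139e+04 m², 10·log₁₀ of that is 40.563 dB.
L_p = 116 − 40.563 = 75.44 dB.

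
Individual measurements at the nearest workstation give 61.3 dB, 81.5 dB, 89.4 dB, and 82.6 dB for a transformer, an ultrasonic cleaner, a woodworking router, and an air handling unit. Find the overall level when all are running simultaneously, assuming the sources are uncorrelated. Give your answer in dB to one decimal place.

90.8 dB

Incoherent sources combine by intensity addition: L_total = 10·log₁₀(Σ 10^(L_i/10)).
Σ 10^(L/10) = 10^(61.3/10) + 10^(81.5/10) + 10^(89.4/10) + 10^(82.6/10) = 1.196e+09.
L_total = 10·log₁₀(1.196e+09) = 90.78 dB.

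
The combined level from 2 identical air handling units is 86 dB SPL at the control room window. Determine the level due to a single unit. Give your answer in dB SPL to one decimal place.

83.0 dB SPL

2 equal contributions raise the level by 10·log₁₀ 2 = 3.010 dB, so each unit alone gives 86 − 3.010.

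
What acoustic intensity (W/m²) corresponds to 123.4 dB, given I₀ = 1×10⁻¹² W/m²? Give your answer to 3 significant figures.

2.19 W/m²

I/I₀ = 10^(123.4/10) = 2.188e+12, so I = 2.188e+12 × 10⁻¹² W/m².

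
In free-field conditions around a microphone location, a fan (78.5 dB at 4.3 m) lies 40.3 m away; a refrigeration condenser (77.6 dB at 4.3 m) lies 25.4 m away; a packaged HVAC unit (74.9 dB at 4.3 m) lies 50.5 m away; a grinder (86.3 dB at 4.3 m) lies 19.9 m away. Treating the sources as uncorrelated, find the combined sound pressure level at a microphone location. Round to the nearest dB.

74 dB

Apply inverse-square spreading to bring every level to the receiver, then sum 10^(L/10).
fan: 78.5 − 20·log₁₀(40.3/4.3) = 78.5 − 19.44 = 59.06 dB.
refrigeration condenser: 77.6 − 20·log₁₀(25.4/4.3) = 77.6 − 15.43 = 62.17 dB.
packaged HVAC unit: 74.9 − 20·log₁₀(50.5/4.3) = 74.9 − 21.40 = 53.50 dB.
grinder: 86.3 − 20·log₁₀(19.9/4.3) = 86.3 − 13.31 = 72.99 dB.
Σ 10^(L/10) = 2.260e+07 → L_total = 10·log₁₀(2.260e+07) = 73.54 dB.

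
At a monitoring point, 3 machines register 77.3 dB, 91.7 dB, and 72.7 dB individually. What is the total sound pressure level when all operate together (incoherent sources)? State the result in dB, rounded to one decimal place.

91.9 dB

For uncorrelated sources the intensities add, so convert each level to linear form, sum, and take 10·log₁₀ of the total.
Σ 10^(L/10) = 10^(77.3/10) + 10^(91.7/10) + 10^(72.7/10) = 1.551e+09.
L_total = 10·log₁₀(1.551e+09) = 91.91 dB.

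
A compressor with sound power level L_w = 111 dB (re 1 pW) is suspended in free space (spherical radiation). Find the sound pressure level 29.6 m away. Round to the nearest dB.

71 dB

L_p = L_w − 10·log₁₀(4π·r²) with r = 29.6 m.
4π·r² = 1.101e+04 m², 10·log₁₀ of that is 40.418 dB.
L_p = 111 − 40.418 = 70.58 dB.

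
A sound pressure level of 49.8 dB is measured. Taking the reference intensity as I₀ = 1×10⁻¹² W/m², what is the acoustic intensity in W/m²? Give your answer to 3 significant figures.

9.55e-08 W/m²

I = I₀·10^(L/10) = 10⁻¹² × 10^(49.8/10) = 10^(-7.020).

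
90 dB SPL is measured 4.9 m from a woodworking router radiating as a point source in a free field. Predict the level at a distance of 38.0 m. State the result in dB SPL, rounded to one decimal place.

Point-source attenuation: ΔL = 20·log₁₀(r₂/r₁) = 20·log₁₀(38.0/4.9) = 17.792 dB.
L₂ = 90 − 20·log₁₀(38.0/4.9) = 90 − 17.792 = 72.21 dB SPL.

72.2 dB SPL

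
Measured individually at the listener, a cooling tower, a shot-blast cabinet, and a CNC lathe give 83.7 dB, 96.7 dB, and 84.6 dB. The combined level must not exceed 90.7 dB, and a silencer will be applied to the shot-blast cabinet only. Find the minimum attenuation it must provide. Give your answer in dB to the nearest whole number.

9 dB

Fixed contribution from the other sources: Σ 10^(L/10) = 10^(83.7/10) + 10^(84.6/10) = 5.228e+08 (87.18 dB).
The limit corresponds to 10^(90.7/10) = 1.175e+09; subtracting the fixed part leaves 6.521e+08 for the shot-blast cabinet, i.e. 88.14 dB.
So the shot-blast cabinet must be reduced from 96.7 to 88.14 dB: IL = 8.56 dB.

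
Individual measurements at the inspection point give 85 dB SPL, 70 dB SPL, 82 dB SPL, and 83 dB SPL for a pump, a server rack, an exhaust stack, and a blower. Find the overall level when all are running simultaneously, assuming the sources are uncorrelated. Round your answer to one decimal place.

For uncorrelated sources the intensities add, so convert each level to linear form, sum, and take 10·log₁₀ of the total.
Σ 10^(L/10) = 10^(85/10) + 10^(70/10) + 10^(82/10) + 10^(83/10) = 6.842e+08.
L_total = 10·log₁₀(6.842e+08) = 88.35 dB SPL.

88.4 dB SPL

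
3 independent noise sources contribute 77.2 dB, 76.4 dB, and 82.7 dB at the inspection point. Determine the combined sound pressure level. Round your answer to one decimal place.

84.5 dB

Incoherent sources combine by intensity addition: L_total = 10·log₁₀(Σ 10^(L_i/10)).
Σ 10^(L/10) = 10^(77.2/10) + 10^(76.4/10) + 10^(82.7/10) = 2.823e+08.
L_total = 10·log₁₀(2.823e+08) = 84.51 dB.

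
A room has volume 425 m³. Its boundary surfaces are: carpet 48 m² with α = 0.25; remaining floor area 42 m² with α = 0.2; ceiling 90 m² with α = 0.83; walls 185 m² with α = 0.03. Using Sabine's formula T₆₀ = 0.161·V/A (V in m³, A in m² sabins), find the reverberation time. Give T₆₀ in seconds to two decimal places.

Summing Sᵢαᵢ: 48·0.25 + 42·0.2 + 90·0.83 + 185·0.03 = 100.65 m².
T₆₀ = 0.161·V/A = 0.161·425/100.65 = 0.680 s.

0.68 s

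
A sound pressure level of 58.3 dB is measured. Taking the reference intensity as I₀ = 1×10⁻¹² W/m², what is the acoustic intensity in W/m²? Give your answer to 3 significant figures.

6.76e-07 W/m²

L = 10·log₁₀(I/I₀) ⇒ I = I₀·10^(L/10) = 10⁻¹² × 10^5.83.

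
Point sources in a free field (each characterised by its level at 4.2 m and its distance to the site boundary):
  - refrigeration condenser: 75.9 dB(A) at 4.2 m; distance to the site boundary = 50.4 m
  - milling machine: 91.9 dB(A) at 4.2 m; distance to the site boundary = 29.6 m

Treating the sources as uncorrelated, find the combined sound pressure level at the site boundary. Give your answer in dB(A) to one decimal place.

Apply inverse-square spreading to bring every level to the receiver, then sum 10^(L/10).
refrigeration condenser: 75.9 − 20·log₁₀(50.4/4.2) = 75.9 − 21.58 = 54.32 dB(A).
milling machine: 91.9 − 20·log₁₀(29.6/4.2) = 91.9 − 16.96 = 74.94 dB(A).
Σ 10^(L/10) = 3.145e+07 → L_total = 10·log₁₀(3.145e+07) = 74.98 dB(A).

75.0 dB(A)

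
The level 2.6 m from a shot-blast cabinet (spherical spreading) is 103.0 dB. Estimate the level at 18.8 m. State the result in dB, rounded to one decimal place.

85.8 dB

For a point source, L₂ = L₁ − 20·log₁₀(r₂/r₁).
L₂ = 103.0 − 20·log₁₀(18.8/2.6) = 103.0 − 17.184 = 85.82 dB.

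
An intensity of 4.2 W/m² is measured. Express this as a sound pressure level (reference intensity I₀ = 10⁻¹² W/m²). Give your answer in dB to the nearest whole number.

L = 10·log₁₀(I/I₀) = 10·log₁₀(4.2/10⁻¹²) = 10·log₁₀(4.2×10^12).
L = 10·(0.6232 + 12) = 126.23 dB.

126 dB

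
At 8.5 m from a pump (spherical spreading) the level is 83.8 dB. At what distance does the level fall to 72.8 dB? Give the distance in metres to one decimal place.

30.2 m

For a point source L₁ − L₂ = 20·log₁₀(r₂/r₁), so r₂ = r₁·10^((L₁−L₂)/20).
r₂ = 8.5·10^((83.8−72.8)/20) = 8.5·10^(11.0/20) = 30.16 m.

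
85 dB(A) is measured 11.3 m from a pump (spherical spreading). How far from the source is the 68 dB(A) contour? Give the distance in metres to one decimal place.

The 17.0 dB drop corresponds to a distance ratio of 10^(17.0/20) for a point source.
r₂ = 11.3·10^((85−68)/20) = 11.3·10^(17.0/20) = 80.00 m.

80.0 m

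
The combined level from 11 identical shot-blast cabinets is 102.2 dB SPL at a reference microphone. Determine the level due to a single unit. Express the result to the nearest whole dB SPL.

92 dB SPL

For N identical incoherent sources L_total = L₁ + 10·log₁₀ N, so L₁ = 102.2 − 10·log₁₀(11) = 102.2 − 10.414.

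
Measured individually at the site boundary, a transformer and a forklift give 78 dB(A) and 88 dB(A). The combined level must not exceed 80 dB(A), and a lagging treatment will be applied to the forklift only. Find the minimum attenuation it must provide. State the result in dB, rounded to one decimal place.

12.3 dB

Everything except the forklift sums to 10^(78/10) = 6.310e+07 in linear terms, 78.00 dB(A).
To meet 80 dB(A) overall, the treated forklift may contribute at most 10^(80/10) − 6.310e+07 = 3.690e+07, i.e. 75.67 dB(A).
So the forklift must be reduced from 88 to 75.67 dB(A): IL = 12.33 dB.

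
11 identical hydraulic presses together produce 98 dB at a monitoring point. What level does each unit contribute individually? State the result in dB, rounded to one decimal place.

87.6 dB

11 equal contributions raise the level by 10·log₁₀ 11 = 10.414 dB, so each unit alone gives 98 − 10.414.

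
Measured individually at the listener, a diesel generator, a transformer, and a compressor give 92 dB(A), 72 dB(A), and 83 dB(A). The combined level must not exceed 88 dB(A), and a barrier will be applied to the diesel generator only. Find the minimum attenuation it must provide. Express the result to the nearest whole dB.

6 dB

The untreated sources together contribute 10^(72/10) + 10^(83/10) = 2.154e+08, i.e. 83.33 dB(A).
The limit corresponds to 10^(88/10) = 6.310e+08; subtracting the fixed part leaves 4.156e+08 for the diesel generator, i.e. 86.19 dB(A).
So the diesel generator must be reduced from 92 to 86.19 dB(A): IL = 5.81 dB.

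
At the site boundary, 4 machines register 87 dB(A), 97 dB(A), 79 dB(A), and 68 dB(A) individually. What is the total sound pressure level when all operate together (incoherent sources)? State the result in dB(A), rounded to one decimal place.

97.5 dB(A)

Incoherent sources combine by intensity addition: L_total = 10·log₁₀(Σ 10^(L_i/10)).
Σ 10^(L/10) = 10^(87/10) + 10^(97/10) + 10^(79/10) + 10^(68/10) = 5.599e+09.
L_total = 10·log₁₀(5.599e+09) = 97.48 dB(A).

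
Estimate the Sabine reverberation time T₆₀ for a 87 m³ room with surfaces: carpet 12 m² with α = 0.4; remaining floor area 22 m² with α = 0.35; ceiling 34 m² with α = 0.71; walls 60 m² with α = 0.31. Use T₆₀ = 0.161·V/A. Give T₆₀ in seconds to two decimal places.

Total absorption A = 12·0.4 + 22·0.35 + 34·0.71 + 60·0.31 = 55.24 m² sabins.
T₆₀ = 0.161·V/A = 0.161·87/55.24 = 0.254 s.

0.25 s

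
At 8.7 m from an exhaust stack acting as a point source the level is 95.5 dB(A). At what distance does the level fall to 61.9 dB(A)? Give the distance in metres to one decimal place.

Point-source spreading drops the level by 20·log₁₀(r₂/r₁); inverting, r₂/r₁ = 10^(ΔL/20).
r₂ = 8.7·10^((95.5−61.9)/20) = 8.7·10^(33.6/20) = 416.41 m.

416.4 m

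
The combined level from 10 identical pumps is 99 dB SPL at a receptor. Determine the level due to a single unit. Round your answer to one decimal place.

Dividing the total intensity by 10 lowers the level by 10·log₁₀ 10 = 10.000 dB: L₁ = 99 − 10.000.

89.0 dB SPL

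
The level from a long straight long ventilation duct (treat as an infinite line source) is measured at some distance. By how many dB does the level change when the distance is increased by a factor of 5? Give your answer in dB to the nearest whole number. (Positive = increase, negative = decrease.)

Line-source spreading: ΔL = −10·log₁₀(r₂/r₁).
ΔL = −10·log₁₀(5) = -6.99 dB.

-7 dB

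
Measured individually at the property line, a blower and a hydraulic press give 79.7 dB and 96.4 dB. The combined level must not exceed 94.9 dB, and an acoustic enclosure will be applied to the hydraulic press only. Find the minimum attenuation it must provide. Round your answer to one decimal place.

Fixed contribution from the other source: Σ 10^(L/10) = 10^(79.7/10) = 9.333e+07 (79.70 dB).
To meet 94.9 dB overall, the treated hydraulic press may contribute at most 10^(94.9/10) − 9.333e+07 = 2.997e+09, i.e. 94.77 dB.
So the hydraulic press must be reduced from 96.4 to 94.77 dB: IL = 1.63 dB.

1.6 dB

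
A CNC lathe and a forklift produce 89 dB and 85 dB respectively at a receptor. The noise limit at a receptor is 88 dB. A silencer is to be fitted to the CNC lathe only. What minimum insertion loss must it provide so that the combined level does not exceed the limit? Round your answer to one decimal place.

4.0 dB

Everything except the CNC lathe sums to 10^(85/10) = 3.162e+08 in linear terms, 85.00 dB.
To meet 88 dB overall, the treated CNC lathe may contribute at most 10^(88/10) − 3.162e+08 = 3.147e+08, i.e. 84.98 dB.
So the CNC lathe must be reduced from 89 to 84.98 dB: IL = 4.02 dB.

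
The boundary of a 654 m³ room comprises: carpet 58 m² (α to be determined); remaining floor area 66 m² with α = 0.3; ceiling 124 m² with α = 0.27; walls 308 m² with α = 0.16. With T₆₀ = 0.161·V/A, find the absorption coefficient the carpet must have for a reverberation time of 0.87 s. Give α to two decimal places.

0.32

Required total absorption A = 0.161·654/0.87 = 121.03 m².
Absorption from the other surfaces = 66·0.3 + 124·0.27 + 308·0.16 = 102.56 m², so the carpet must supply 18.47 m² over 58 m².
α = 18.47/58 = 0.318.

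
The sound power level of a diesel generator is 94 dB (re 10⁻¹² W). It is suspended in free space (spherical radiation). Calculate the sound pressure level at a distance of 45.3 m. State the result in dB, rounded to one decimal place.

49.9 dB

Free-field spherical radiation: L_p = L_w − 10·log₁₀(4π·r²), r = 45.3 m.
4π·r² = 2.579e+04 m², 10·log₁₀ of that is 44.114 dB.
L_p = 94 − 44.114 = 49.89 dB.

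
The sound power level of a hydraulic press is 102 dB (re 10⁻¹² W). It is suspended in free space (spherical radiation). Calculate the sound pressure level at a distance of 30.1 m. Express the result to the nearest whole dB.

The power spreads over a sphere of area 4π·r², so L_p = L_w − 10·log₁₀(4π·r²).
4π·r² = 1.139e+04 m², 10·log₁₀ of that is 40.563 dB.
L_p = 102 − 40.563 = 61.44 dB.

61 dB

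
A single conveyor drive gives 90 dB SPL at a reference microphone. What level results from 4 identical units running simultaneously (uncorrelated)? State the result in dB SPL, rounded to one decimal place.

96.0 dB SPL

N identical incoherent sources raise the level by 10·log₁₀ N.
L_total = 90 + 10·log₁₀(4) = 90 + 6.021 = 96.02 dB SPL.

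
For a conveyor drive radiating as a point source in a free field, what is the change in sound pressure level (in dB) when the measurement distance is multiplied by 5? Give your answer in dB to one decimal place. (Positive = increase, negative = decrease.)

-14.0 dB

Point-source spreading: ΔL = −20·log₁₀(r₂/r₁).
ΔL = −20·log₁₀(5) = -13.98 dB.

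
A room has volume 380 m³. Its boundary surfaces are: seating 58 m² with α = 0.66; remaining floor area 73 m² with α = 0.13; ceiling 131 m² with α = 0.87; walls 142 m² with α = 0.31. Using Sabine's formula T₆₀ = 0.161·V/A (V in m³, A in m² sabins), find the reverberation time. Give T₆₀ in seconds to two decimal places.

0.30 s

Total absorption A = 58·0.66 + 73·0.13 + 131·0.87 + 142·0.31 = 205.76 m² sabins.
T₆₀ = 0.161 × 380 / 205.76 = 0.297 s.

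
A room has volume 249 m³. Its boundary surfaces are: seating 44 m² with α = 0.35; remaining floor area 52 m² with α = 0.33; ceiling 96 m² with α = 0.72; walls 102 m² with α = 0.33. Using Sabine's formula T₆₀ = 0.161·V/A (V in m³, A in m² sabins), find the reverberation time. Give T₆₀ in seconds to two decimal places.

0.30 s

Total absorption A = 44·0.35 + 52·0.33 + 96·0.72 + 102·0.33 = 135.34 m² sabins.
T₆₀ = 0.161·V/A = 0.161·249/135.34 = 0.296 s.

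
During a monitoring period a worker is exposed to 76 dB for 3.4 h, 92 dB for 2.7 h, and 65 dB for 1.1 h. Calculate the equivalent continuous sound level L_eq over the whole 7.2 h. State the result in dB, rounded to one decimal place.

The energy average is taken in the linear domain: L_eq = 10·log₁₀[(Σ tᵢ·10^(Lᵢ/10))/T], T = 7.2 h.
Σ tᵢ·10^(Lᵢ/10) = 3.4·10^(76/10) + 2.7·10^(92/10) + 1.1·10^(65/10) = 4.418e+09.
L_eq = 10·log₁₀(4.418e+09/7.2) = 87.88 dB.

87.9 dB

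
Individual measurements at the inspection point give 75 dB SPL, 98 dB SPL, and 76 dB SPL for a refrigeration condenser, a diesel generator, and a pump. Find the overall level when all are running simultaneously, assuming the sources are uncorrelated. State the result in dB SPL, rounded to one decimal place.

For uncorrelated sources the intensities add, so convert each level to linear form, sum, and take 10·log₁₀ of the total.
Σ 10^(L/10) = 10^(75/10) + 10^(98/10) + 10^(76/10) = 6.381e+09.
L_total = 10·log₁₀(6.381e+09) = 98.05 dB SPL.

98.0 dB SPL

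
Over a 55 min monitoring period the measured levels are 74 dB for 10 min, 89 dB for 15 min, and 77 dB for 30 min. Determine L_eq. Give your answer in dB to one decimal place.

The energy average is taken in the linear domain: L_eq = 10·log₁₀[(Σ tᵢ·10^(Lᵢ/10))/T], T = 55 min.
Σ tᵢ·10^(Lᵢ/10) = 10·10^(74/10) + 15·10^(89/10) + 30·10^(77/10) = 1.367e+10.
L_eq = 10·log₁₀(1.367e+10/55) = 83.95 dB.

84.0 dB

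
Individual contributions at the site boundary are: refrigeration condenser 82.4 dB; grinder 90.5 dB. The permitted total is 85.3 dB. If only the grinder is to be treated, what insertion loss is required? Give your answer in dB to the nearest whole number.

The untreated sources together contribute 10^(82.4/10) = 1.738e+08, i.e. 82.40 dB.
To meet 85.3 dB overall, the treated grinder may contribute at most 10^(85.3/10) − 1.738e+08 = 1.651e+08, i.e. 82.18 dB.
So the grinder must be reduced from 90.5 to 82.18 dB: IL = 8.32 dB.

8 dB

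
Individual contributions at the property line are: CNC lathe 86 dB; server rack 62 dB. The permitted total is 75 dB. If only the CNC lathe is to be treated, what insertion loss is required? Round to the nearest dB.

11 dB

The untreated sources together contribute 10^(62/10) = 1.585e+06, i.e. 62.00 dB.
The limit corresponds to 10^(75/10) = 3.162e+07; subtracting the fixed part leaves 3.004e+07 for the CNC lathe, i.e. 74.78 dB.
So the CNC lathe must be reduced from 86 to 74.78 dB: IL = 11.22 dB.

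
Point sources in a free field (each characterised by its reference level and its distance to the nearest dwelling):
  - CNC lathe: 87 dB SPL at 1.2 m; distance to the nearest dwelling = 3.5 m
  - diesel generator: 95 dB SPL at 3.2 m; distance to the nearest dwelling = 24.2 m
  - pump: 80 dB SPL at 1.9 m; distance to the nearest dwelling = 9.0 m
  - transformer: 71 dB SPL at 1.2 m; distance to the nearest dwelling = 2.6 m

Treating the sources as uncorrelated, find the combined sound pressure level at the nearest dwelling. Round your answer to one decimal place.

First find each source's level at the receiver (point-source: −20·log₁₀(r/r_ref)), then combine on an intensity basis.
CNC lathe: 87 − 20·log₁₀(3.5/1.2) = 87 − 9.30 = 77.70 dB SPL.
diesel generator: 95 − 20·log₁₀(24.2/3.2) = 95 − 17.57 = 77.43 dB SPL.
pump: 80 − 20·log₁₀(9.0/1.9) = 80 − 13.51 = 66.49 dB SPL.
transformer: 71 − 20·log₁₀(2.6/1.2) = 71 − 6.72 = 64.28 dB SPL.
Σ 10^(L/10) = 1.213e+08 → L_total = 10·log₁₀(1.213e+08) = 80.84 dB SPL.

80.8 dB SPL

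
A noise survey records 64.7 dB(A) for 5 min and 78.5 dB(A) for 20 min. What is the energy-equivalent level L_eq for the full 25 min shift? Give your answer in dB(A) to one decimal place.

Weight each interval's intensity by its duration and average over T = 25 min:
Σ tᵢ·10^(Lᵢ/10) = 5·10^(64.7/10) + 20·10^(78.5/10) = 1.431e+09.
L_eq = 10·log₁₀(1.431e+09/25) = 77.58 dB(A).

77.6 dB(A)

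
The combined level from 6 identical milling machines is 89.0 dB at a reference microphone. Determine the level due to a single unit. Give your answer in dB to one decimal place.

Dividing the total intensity by 6 lowers the level by 10·log₁₀ 6 = 7.782 dB: L₁ = 89.0 − 7.782.

81.2 dB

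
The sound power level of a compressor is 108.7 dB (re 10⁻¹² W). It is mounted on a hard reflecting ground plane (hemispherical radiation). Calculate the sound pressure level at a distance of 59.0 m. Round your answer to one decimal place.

65.3 dB

L_p = L_w − 10·log₁₀(2π·r²) with r = 59.0 m.
2π·r² = 2.187e+04 m², 10·log₁₀ of that is 43.399 dB.
L_p = 108.7 − 43.399 = 65.30 dB.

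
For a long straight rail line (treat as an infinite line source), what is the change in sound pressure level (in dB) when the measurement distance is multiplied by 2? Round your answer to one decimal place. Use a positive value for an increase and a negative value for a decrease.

Line-source spreading: ΔL = −10·log₁₀(r₂/r₁).
ΔL = −10·log₁₀(2) = -3.01 dB.

-3.0 dB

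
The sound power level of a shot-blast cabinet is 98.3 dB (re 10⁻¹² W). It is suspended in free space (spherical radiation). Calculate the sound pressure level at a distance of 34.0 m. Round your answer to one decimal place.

L_p = L_w − 10·log₁₀(4π·r²) with r = 34.0 m.
4π·r² = 1.453e+04 m², 10·log₁₀ of that is 41.622 dB.
L_p = 98.3 − 41.622 = 56.68 dB.

56.7 dB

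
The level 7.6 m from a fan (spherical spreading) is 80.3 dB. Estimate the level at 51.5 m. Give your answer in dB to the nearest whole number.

64 dB

Spherical spreading from a point source gives a 20·log₁₀(r₂/r₁) drop.
L₂ = 80.3 − 20·log₁₀(51.5/7.6) = 80.3 − 16.620 = 63.68 dB.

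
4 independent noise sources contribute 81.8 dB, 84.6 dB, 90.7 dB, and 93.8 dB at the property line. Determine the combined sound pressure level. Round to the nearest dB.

96 dB

For uncorrelated sources the intensities add, so convert each level to linear form, sum, and take 10·log₁₀ of the total.
Σ 10^(L/10) = 10^(81.8/10) + 10^(84.6/10) + 10^(90.7/10) + 10^(93.8/10) = 4.013e+09.
L_total = 10·log₁₀(4.013e+09) = 96.04 dB.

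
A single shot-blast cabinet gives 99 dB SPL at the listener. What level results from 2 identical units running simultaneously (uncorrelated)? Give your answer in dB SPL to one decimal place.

N identical incoherent sources raise the level by 10·log₁₀ N.
L_total = 99 + 10·log₁₀(2) = 99 + 3.010 = 102.01 dB SPL.

102.0 dB SPL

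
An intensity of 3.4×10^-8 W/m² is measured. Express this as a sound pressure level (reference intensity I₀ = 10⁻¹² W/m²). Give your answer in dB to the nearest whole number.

45 dB

I/I₀ = 3.4×10^-8/10⁻¹² = 3.4×10^4, and L = 10·log₁₀(I/I₀).
L = 10·(0.5315 + 4) = 45.31 dB.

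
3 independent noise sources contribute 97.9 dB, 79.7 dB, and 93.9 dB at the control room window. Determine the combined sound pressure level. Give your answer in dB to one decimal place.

99.4 dB

Incoherent sources combine by intensity addition: L_total = 10·log₁₀(Σ 10^(L_i/10)).
Σ 10^(L/10) = 10^(97.9/10) + 10^(79.7/10) + 10^(93.9/10) = 8.714e+09.
L_total = 10·log₁₀(8.714e+09) = 99.40 dB.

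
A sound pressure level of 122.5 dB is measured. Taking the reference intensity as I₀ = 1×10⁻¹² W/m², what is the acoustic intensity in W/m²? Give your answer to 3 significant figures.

1.78 W/m²

L = 10·log₁₀(I/I₀) ⇒ I = I₀·10^(L/10) = 10⁻¹² × 10^12.25.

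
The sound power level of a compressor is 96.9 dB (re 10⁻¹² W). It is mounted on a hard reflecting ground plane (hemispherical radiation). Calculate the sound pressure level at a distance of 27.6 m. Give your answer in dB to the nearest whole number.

60 dB

The power spreads over a hemisphere of area 2π·r², so L_p = L_w − 10·log₁₀(2π·r²).
2π·r² = 4786 m², 10·log₁₀ of that is 36.800 dB.
L_p = 96.9 − 36.800 = 60.10 dB.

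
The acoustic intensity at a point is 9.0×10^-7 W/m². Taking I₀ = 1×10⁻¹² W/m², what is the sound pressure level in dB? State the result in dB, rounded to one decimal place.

59.5 dB

L = 10·log₁₀(I/I₀) = 10·log₁₀(9.0×10^-7/10⁻¹²) = 10·log₁₀(9.0×10^5).
L = 10·(0.9542 + 5) = 59.54 dB.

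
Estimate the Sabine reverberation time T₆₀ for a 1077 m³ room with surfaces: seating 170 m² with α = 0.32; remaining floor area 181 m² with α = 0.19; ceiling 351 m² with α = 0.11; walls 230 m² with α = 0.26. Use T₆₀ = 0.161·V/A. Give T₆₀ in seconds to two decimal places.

0.93 s

Summing Sᵢαᵢ: 170·0.32 + 181·0.19 + 351·0.11 + 230·0.26 = 187.20 m².
T₆₀ = 0.161·V/A = 0.161·1077/187.20 = 0.926 s.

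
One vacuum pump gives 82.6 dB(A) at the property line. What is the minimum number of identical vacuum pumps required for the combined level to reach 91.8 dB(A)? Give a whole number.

9

Need L₁ + 10·log₁₀ N ≥ 91.8, i.e. log₁₀ N ≥ 0.92.
N ≥ 10^(9.2/10) = 8.318, so N = 9.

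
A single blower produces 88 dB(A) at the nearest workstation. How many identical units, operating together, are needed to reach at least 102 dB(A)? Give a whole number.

Need L₁ + 10·log₁₀ N ≥ 102, i.e. log₁₀ N ≥ 1.40.
N ≥ 10^(14.0/10) = 25.119, so N = 26.

26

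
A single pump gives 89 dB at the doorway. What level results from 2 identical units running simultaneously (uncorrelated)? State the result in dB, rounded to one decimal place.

L_total = L₁ + 10·log₁₀ N for N identical incoherent sources.
L_total = 89 + 10·log₁₀(2) = 89 + 3.010 = 92.01 dB.

92.0 dB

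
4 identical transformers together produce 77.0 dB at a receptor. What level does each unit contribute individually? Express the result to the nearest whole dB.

71 dB

4 equal contributions raise the level by 10·log₁₀ 4 = 6.021 dB, so each unit alone gives 77.0 − 6.021.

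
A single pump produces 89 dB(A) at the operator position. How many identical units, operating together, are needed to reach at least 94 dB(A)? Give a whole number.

4

Need L₁ + 10·log₁₀ N ≥ 94, i.e. log₁₀ N ≥ 0.50.
N ≥ 10^(5.0/10) = 3.162, so N = 4.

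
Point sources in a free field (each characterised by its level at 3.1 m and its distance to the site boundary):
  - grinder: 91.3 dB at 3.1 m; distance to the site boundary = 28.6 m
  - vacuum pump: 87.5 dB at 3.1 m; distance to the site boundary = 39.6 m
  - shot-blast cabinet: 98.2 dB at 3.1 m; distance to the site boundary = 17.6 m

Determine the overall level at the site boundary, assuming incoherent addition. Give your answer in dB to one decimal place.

83.5 dB

Propagate each source to the receiver with L = L_ref − 20·log₁₀(r/r_ref), then add intensities.
grinder: 91.3 − 20·log₁₀(28.6/3.1) = 91.3 − 19.30 = 72.00 dB.
vacuum pump: 87.5 − 20·log₁₀(39.6/3.1) = 87.5 − 22.13 = 65.37 dB.
shot-blast cabinet: 98.2 − 20·log₁₀(17.6/3.1) = 98.2 − 15.08 = 83.12 dB.
Σ 10^(L/10) = 2.243e+08 → L_total = 10·log₁₀(2.243e+08) = 83.51 dB.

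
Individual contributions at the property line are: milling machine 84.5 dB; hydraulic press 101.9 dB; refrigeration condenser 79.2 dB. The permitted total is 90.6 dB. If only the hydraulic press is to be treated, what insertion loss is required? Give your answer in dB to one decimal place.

13.0 dB

Fixed contribution from the other sources: Σ 10^(L/10) = 10^(84.5/10) + 10^(79.2/10) = 3.650e+08 (85.62 dB).
To meet 90.6 dB overall, the treated hydraulic press may contribute at most 10^(90.6/10) − 3.650e+08 = 7.831e+08, i.e. 88.94 dB.
So the hydraulic press must be reduced from 101.9 to 88.94 dB: IL = 12.96 dB.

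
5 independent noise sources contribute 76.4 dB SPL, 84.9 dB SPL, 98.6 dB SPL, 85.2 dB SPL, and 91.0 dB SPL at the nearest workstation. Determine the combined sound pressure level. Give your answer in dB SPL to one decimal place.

Incoherent sources combine by intensity addition: L_total = 10·log₁₀(Σ 10^(L_i/10)).
Σ 10^(L/10) = 10^(76.4/10) + 10^(84.9/10) + 10^(98.6/10) + 10^(85.2/10) + 10^(91.0/10) = 9.187e+09.
L_total = 10·log₁₀(9.187e+09) = 99.63 dB SPL.

99.6 dB SPL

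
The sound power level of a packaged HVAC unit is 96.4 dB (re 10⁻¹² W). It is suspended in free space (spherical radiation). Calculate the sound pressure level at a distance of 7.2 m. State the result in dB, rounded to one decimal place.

68.3 dB

Free-field spherical radiation: L_p = L_w − 10·log₁₀(4π·r²), r = 7.2 m.
4π·r² = 651.4 m², 10·log₁₀ of that is 28.139 dB.
L_p = 96.4 − 28.139 = 68.26 dB.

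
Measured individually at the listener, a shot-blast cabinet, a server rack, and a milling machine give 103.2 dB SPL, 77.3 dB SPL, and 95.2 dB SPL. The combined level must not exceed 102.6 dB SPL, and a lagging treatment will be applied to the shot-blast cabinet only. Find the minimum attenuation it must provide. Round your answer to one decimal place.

1.5 dB

The untreated sources together contribute 10^(77.3/10) + 10^(95.2/10) = 3.365e+09, i.e. 95.27 dB SPL.
The limit corresponds to 10^(102.6/10) = 1.820e+10; subtracting the fixed part leaves 1.483e+10 for the shot-blast cabinet, i.e. 101.71 dB SPL.
Required insertion loss = 103.2 − 101.71 = 1.49 dB.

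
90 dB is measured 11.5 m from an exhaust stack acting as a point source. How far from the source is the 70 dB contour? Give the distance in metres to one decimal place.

Point-source spreading drops the level by 20·log₁₀(r₂/r₁); inverting, r₂/r₁ = 10^(ΔL/20).
r₂ = 11.5·10^((90−70)/20) = 11.5·10^(20.0/20) = 115.00 m.

115.0 m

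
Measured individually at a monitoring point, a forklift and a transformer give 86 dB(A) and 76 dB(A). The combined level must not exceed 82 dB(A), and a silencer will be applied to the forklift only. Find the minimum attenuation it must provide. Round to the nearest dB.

5 dB

The untreated sources together contribute 10^(76/10) = 3.981e+07, i.e. 76.00 dB(A).
The limit corresponds to 10^(82/10) = 1.585e+08; subtracting the fixed part leaves 1.187e+08 for the forklift, i.e. 80.74 dB(A).
Required insertion loss = 86 − 80.74 = 5.26 dB.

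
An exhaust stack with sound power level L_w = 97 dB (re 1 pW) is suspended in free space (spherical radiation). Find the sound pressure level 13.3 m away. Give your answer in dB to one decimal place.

The power spreads over a sphere of area 4π·r², so L_p = L_w − 10·log₁₀(4π·r²).
4π·r² = 2223 m², 10·log₁₀ of that is 33.469 dB.
L_p = 97 − 33.469 = 63.53 dB.

63.5 dB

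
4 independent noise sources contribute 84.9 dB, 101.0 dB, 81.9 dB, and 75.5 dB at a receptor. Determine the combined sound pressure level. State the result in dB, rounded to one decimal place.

For uncorrelated sources the intensities add, so convert each level to linear form, sum, and take 10·log₁₀ of the total.
Σ 10^(L/10) = 10^(84.9/10) + 10^(101.0/10) + 10^(81.9/10) + 10^(75.5/10) = 1.309e+10.
L_total = 10·log₁₀(1.309e+10) = 101.17 dB.

101.2 dB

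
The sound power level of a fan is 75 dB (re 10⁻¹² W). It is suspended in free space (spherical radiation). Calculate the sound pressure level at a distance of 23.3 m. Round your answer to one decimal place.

L_p = L_w − 10·log₁₀(4π·r²) with r = 23.3 m.
4π·r² = 6822 m², 10·log₁₀ of that is 38.339 dB.
L_p = 75 − 38.339 = 36.66 dB.

36.7 dB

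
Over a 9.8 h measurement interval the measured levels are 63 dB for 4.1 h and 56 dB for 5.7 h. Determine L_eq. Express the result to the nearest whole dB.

60 dB

Weight each interval's intensity by its duration and average over T = 9.8 h:
Σ tᵢ·10^(Lᵢ/10) = 4.1·10^(63/10) + 5.7·10^(56/10) = 1.045e+07.
L_eq = 10·log₁₀(1.045e+07/9.8) = 60.28 dB.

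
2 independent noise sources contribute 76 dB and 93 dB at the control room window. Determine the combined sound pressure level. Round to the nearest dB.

93 dB

Incoherent sources combine by intensity addition: L_total = 10·log₁₀(Σ 10^(L_i/10)).
Σ 10^(L/10) = 10^(76/10) + 10^(93/10) = 2.035e+09.
L_total = 10·log₁₀(2.035e+09) = 93.09 dB.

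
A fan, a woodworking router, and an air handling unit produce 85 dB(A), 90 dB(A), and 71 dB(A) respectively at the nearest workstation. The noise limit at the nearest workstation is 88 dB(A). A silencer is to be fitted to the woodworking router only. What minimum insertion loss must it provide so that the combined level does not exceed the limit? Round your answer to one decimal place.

Fixed contribution from the other sources: Σ 10^(L/10) = 10^(85/10) + 10^(71/10) = 3.288e+08 (85.17 dB(A)).
To meet 88 dB(A) overall, the treated woodworking router may contribute at most 10^(88/10) − 3.288e+08 = 3.021e+08, i.e. 84.80 dB(A).
So the woodworking router must be reduced from 90 to 84.80 dB(A): IL = 5.20 dB.

5.2 dB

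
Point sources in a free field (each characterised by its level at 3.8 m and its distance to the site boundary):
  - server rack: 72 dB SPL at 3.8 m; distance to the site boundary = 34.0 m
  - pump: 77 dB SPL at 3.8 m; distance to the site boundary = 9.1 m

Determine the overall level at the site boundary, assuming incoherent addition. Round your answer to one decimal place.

69.5 dB SPL

Propagate each source to the receiver with L = L_ref − 20·log₁₀(r/r_ref), then add intensities.
server rack: 72 − 20·log₁₀(34.0/3.8) = 72 − 19.03 = 52.97 dB SPL.
pump: 77 − 20·log₁₀(9.1/3.8) = 77 − 7.59 = 69.41 dB SPL.
Σ 10^(L/10) = 8.937e+06 → L_total = 10·log₁₀(8.937e+06) = 69.51 dB SPL.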